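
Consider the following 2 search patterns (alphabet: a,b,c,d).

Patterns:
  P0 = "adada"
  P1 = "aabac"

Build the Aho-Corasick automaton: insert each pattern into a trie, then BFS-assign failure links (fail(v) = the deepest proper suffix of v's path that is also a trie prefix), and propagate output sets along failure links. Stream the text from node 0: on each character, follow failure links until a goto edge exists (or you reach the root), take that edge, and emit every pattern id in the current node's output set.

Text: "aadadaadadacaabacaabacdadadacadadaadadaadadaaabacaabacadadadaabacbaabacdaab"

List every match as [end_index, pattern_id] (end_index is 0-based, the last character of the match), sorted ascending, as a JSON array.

Build:
Trie (insert patterns):
  n0 'ε': a→1
  n1 'a': a→6 d→2
  n2 'ad': a→3
  n3 'ada': d→4
  n4 'adad': a→5
  n5 'adada': ·  [P0 ends]
  n6 'aa': b→7
  n7 'aab': a→8
  n8 'aaba': c→9
  n9 'aabac': ·  [P1 ends]

BFS fail/out derivation:
  fail(1) 'a': from fail(0)=0 chase 'a': 0 ⇒ 0;  out=∅∪out(0)=∅
  fail(2) 'ad': from fail(1)=0 chase 'd': 0 ⇒ 0;  out=∅∪out(0)=∅
  fail(6) 'aa': from fail(1)=0 chase 'a': 0 ⇒ 1;  out=∅∪out(1)=∅
  fail(3) 'ada': from fail(2)=0 chase 'a': 0 ⇒ 1;  out=∅∪out(1)=∅
  fail(7) 'aab': from fail(6)=1 chase 'b': 1→0 ⇒ 0;  out=∅∪out(0)=∅
  fail(4) 'adad': from fail(3)=1 chase 'd': 1 ⇒ 2;  out=∅∪out(2)=∅
  fail(8) 'aaba': from fail(7)=0 chase 'a': 0 ⇒ 1;  out=∅∪out(1)=∅
  fail(5) 'adada': from fail(4)=2 chase 'a': 2 ⇒ 3;  out={0}∪out(3)={0}
  fail(9) 'aabac': from fail(8)=1 chase 'c': 1→0 ⇒ 0;  out={1}∪out(0)={1}

Scan:
pos 0 'a': at 1
pos 1 'a': at 6
pos 2 'd': at 2 (fail-walked)
pos 3 'a': at 3
pos 4 'd': at 4
pos 5 'a': at 5  ** P0@[1:5]
pos 6 'a': at 6 (fail-walked)
pos 7 'd': at 2 (fail-walked)
pos 8 'a': at 3
pos 9 'd': at 4
pos 10 'a': at 5  ** P0@[6:10]
pos 11 'c': at 0 (fail-walked)
pos 12 'a': at 1
pos 13 'a': at 6
pos 14 'b': at 7
pos 15 'a': at 8
pos 16 'c': at 9  ** P1@[12:16]
pos 17 'a': at 1 (fail-walked)
pos 18 'a': at 6
pos 19 'b': at 7
pos 20 'a': at 8
pos 21 'c': at 9  ** P1@[17:21]
pos 22 'd': at 0 (fail-walked)
pos 23 'a': at 1
pos 24 'd': at 2
pos 25 'a': at 3
pos 26 'd': at 4
pos 27 'a': at 5  ** P0@[23:27]
pos 28 'c': at 0 (fail-walked)
pos 29 'a': at 1
pos 30 'd': at 2
pos 31 'a': at 3
pos 32 'd': at 4
pos 33 'a': at 5  ** P0@[29:33]
pos 34 'a': at 6 (fail-walked)
pos 35 'd': at 2 (fail-walked)
pos 36 'a': at 3
pos 37 'd': at 4
pos 38 'a': at 5  ** P0@[34:38]
pos 39 'a': at 6 (fail-walked)
pos 40 'd': at 2 (fail-walked)
pos 41 'a': at 3
pos 42 'd': at 4
pos 43 'a': at 5  ** P0@[39:43]
pos 44 'a': at 6 (fail-walked)
pos 45 'a': at 6 (fail-walked)
pos 46 'b': at 7
pos 47 'a': at 8
pos 48 'c': at 9  ** P1@[44:48]
pos 49 'a': at 1 (fail-walked)
pos 50 'a': at 6
pos 51 'b': at 7
pos 52 'a': at 8
pos 53 'c': at 9  ** P1@[49:53]
pos 54 'a': at 1 (fail-walked)
pos 55 'd': at 2
pos 56 'a': at 3
pos 57 'd': at 4
pos 58 'a': at 5  ** P0@[54:58]
pos 59 'd': at 4 (fail-walked)
pos 60 'a': at 5  ** P0@[56:60]
pos 61 'a': at 6 (fail-walked)
pos 62 'b': at 7
pos 63 'a': at 8
pos 64 'c': at 9  ** P1@[60:64]
pos 65 'b': at 0 (fail-walked)
pos 66 'a': at 1
pos 67 'a': at 6
pos 68 'b': at 7
pos 69 'a': at 8
pos 70 'c': at 9  ** P1@[66:70]
pos 71 'd': at 0 (fail-walked)
pos 72 'a': at 1
pos 73 'a': at 6
pos 74 'b': at 7

All matches (sorted): [[5,0],[10,0],[16,1],[21,1],[27,0],[33,0],[38,0],[43,0],[48,1],[53,1],[58,0],[60,0],[64,1],[70,1]]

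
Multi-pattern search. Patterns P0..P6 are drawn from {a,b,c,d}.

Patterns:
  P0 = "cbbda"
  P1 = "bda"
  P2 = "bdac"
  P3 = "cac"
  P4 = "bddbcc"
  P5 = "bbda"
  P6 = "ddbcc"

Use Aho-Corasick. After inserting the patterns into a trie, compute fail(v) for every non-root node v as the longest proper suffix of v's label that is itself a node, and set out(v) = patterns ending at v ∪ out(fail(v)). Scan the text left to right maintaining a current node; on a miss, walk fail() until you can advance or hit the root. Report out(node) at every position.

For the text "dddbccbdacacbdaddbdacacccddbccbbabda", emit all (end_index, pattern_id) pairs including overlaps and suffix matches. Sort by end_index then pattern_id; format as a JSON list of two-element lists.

Construct AC machine:
Trie (insert patterns):
  n0 'ε': b→6 c→1 d→19
  n1 'c': a→10 b→2
  n2 'cb': b→3
  n3 'cbb': d→4
  n4 'cbbd': a→5
  n5 'cbbda': ·  [P0 ends]
  n6 'b': b→16 d→7
  n7 'bd': a→8 d→12
  n8 'bda': c→9  [P1 ends]
  n9 'bdac': ·  [P2 ends]
  n10 'ca': c→11
  n11 'cac': ·  [P3 ends]
  n12 'bdd': b→13
  n13 'bddb': c→14
  n14 'bddbc': c→15
  n15 'bddbcc': ·  [P4 ends]
  n16 'bb': d→17
  n17 'bbd': a→18
  n18 'bbda': ·  [P5 ends]
  n19 'd': d→20
  n20 'dd': b→21
  n21 'ddb': c→22
  n22 'ddbc': c→23
  n23 'ddbcc': ·  [P6 ends]

Failure links (BFS by depth):
  n1('c'): parent n0 fail=0; on 'c' 0 → fail=0;  out ∅∪∅=∅
  n6('b'): parent n0 fail=0; on 'b' 0 → fail=0;  out ∅∪∅=∅
  n19('d'): parent n0 fail=0; on 'd' 0 → fail=0;  out ∅∪∅=∅
  n2('cb'): parent n1 fail=0; on 'b' 0 → fail=6;  out ∅∪∅=∅
  n7('bd'): parent n6 fail=0; on 'd' 0 → fail=19;  out ∅∪∅=∅
  n10('ca'): parent n1 fail=0; on 'a' 0 → fail=0;  out ∅∪∅=∅
  n16('bb'): parent n6 fail=0; on 'b' 0 → fail=6;  out ∅∪∅=∅
  n20('dd'): parent n19 fail=0; on 'd' 0 → fail=19;  out ∅∪∅=∅
  n3('cbb'): parent n2 fail=6; on 'b' 6 → fail=16;  out ∅∪∅=∅
  n8('bda'): parent n7 fail=19; on 'a' 19→0 → fail=0;  out {1}∪∅={1}
  n11('cac'): parent n10 fail=0; on 'c' 0 → fail=1;  out {3}∪∅={3}
  n12('bdd'): parent n7 fail=19; on 'd' 19 → fail=20;  out ∅∪∅=∅
  n17('bbd'): parent n16 fail=6; on 'd' 6 → fail=7;  out ∅∪∅=∅
  n21('ddb'): parent n20 fail=19; on 'b' 19→0 → fail=6;  out ∅∪∅=∅
  n4('cbbd'): parent n3 fail=16; on 'd' 16 → fail=17;  out ∅∪∅=∅
  n9('bdac'): parent n8 fail=0; on 'c' 0 → fail=1;  out {2}∪∅={2}
  n13('bddb'): parent n12 fail=20; on 'b' 20 → fail=21;  out ∅∪∅=∅
  n18('bbda'): parent n17 fail=7; on 'a' 7 → fail=8;  out {5}∪{1}={1,5}
  n22('ddbc'): parent n21 fail=6; on 'c' 6→0 → fail=1;  out ∅∪∅=∅
  n5('cbbda'): parent n4 fail=17; on 'a' 17 → fail=18;  out {0}∪{1,5}={0,1,5}
  n14('bddbc'): parent n13 fail=21; on 'c' 21 → fail=22;  out ∅∪∅=∅
  n23('ddbcc'): parent n22 fail=1; on 'c' 1→0 → fail=1;  out {6}∪∅={6}
  n15('bddbcc'): parent n14 fail=22; on 'c' 22 → fail=23;  out {4}∪{6}={4,6}

Run:
pos 0 'd': at 19
pos 1 'd': at 20
pos 2 'd': at 20 ·f
pos 3 'b': at 21
pos 4 'c': at 22
pos 5 'c': at 23  emit P6@[1:5]
pos 6 'b': at 2 ·f
pos 7 'd': at 7 ·f
pos 8 'a': at 8  emit P1@[6:8]
pos 9 'c': at 9  emit P2@[6:9]
pos 10 'a': at 10 ·f
pos 11 'c': at 11  emit P3@[9:11]
pos 12 'b': at 2 ·f
pos 13 'd': at 7 ·f
pos 14 'a': at 8  emit P1@[12:14]
pos 15 'd': at 19 ·f
pos 16 'd': at 20
pos 17 'b': at 21
pos 18 'd': at 7 ·f
pos 19 'a': at 8  emit P1@[17:19]
pos 20 'c': at 9  emit P2@[17:20]
pos 21 'a': at 10 ·f
pos 22 'c': at 11  emit P3@[20:22]
pos 23 'c': at 1 ·f
pos 24 'c': at 1 ·f
pos 25 'd': at 19 ·f
pos 26 'd': at 20
pos 27 'b': at 21
pos 28 'c': at 22
pos 29 'c': at 23  emit P6@[25:29]
pos 30 'b': at 2 ·f
pos 31 'b': at 3
pos 32 'a': at 0 ·f
pos 33 'b': at 6
pos 34 'd': at 7
pos 35 'a': at 8  emit P1@[33:35]

Matches: [[5,6],[8,1],[9,2],[11,3],[14,1],[19,1],[20,2],[22,3],[29,6],[35,1]]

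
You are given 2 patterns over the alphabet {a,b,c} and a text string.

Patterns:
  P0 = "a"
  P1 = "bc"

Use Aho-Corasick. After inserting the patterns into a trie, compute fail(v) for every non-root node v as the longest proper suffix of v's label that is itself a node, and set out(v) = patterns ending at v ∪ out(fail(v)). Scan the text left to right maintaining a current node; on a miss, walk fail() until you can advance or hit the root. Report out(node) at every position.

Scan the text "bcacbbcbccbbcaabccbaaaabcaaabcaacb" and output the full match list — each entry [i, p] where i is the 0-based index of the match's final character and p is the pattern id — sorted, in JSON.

Construct AC machine:
Trie nodes:
  0='ε' goto a→1 b→2
  1='a' goto ·  ←P0
  2='b' goto c→3
  3='bc' goto ·  ←P1

Failure links (BFS by depth):
  fail(1) 'a': from fail(0)=0 chase 'a': 0 ⇒ 0;  out={0}∪out(0)={0}
  fail(2) 'b': from fail(0)=0 chase 'b': 0 ⇒ 0;  out=∅∪out(0)=∅
  fail(3) 'bc': from fail(2)=0 chase 'c': 0 ⇒ 0;  out={1}∪out(0)={1}

Text stream:
pos 0 'b': at 2
pos 1 'c': at 3  emit P1@[0:1]
pos 2 'a': at 1 (fail-walked)  emit P0@[2:2]
pos 3 'c': at 0 (fail-walked)
pos 4 'b': at 2
pos 5 'b': at 2 (fail-walked)
pos 6 'c': at 3  emit P1@[5:6]
pos 7 'b': at 2 (fail-walked)
pos 8 'c': at 3  emit P1@[7:8]
pos 9 'c': at 0 (fail-walked)
pos 10 'b': at 2
pos 11 'b': at 2 (fail-walked)
pos 12 'c': at 3  emit P1@[11:12]
pos 13 'a': at 1 (fail-walked)  emit P0@[13:13]
pos 14 'a': at 1 (fail-walked)  emit P0@[14:14]
pos 15 'b': at 2 (fail-walked)
pos 16 'c': at 3  emit P1@[15:16]
pos 17 'c': at 0 (fail-walked)
pos 18 'b': at 2
pos 19 'a': at 1 (fail-walked)  emit P0@[19:19]
pos 20 'a': at 1 (fail-walked)  emit P0@[20:20]
pos 21 'a': at 1 (fail-walked)  emit P0@[21:21]
pos 22 'a': at 1 (fail-walked)  emit P0@[22:22]
pos 23 'b': at 2 (fail-walked)
pos 24 'c': at 3  emit P1@[23:24]
pos 25 'a': at 1 (fail-walked)  emit P0@[25:25]
pos 26 'a': at 1 (fail-walked)  emit P0@[26:26]
pos 27 'a': at 1 (fail-walked)  emit P0@[27:27]
pos 28 'b': at 2 (fail-walked)
pos 29 'c': at 3  emit P1@[28:29]
pos 30 'a': at 1 (fail-walked)  emit P0@[30:30]
pos 31 'a': at 1 (fail-walked)  emit P0@[31:31]
pos 32 'c': at 0 (fail-walked)
pos 33 'b': at 2

Matches: [[1,1],[2,0],[6,1],[8,1],[12,1],[13,0],[14,0],[16,1],[19,0],[20,0],[21,0],[22,0],[24,1],[25,0],[26,0],[27,0],[29,1],[30,0],[31,0]]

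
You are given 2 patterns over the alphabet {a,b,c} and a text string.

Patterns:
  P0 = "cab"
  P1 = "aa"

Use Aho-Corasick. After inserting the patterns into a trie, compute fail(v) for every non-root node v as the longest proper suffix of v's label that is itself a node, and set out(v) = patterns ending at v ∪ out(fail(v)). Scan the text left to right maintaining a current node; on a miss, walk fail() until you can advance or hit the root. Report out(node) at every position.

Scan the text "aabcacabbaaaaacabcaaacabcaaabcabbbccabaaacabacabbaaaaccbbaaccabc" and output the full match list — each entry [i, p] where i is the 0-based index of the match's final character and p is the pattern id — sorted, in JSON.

Build automaton:
Trie nodes:
  n0 'ε': a→4 c→1
  n1 'c': a→2
  n2 'ca': b→3
  n3 'cab': ·  ←P0
  n4 'a': a→5
  n5 'aa': ·  ←P1

BFS fail/out derivation:
  fail(1) 'c': from fail(0)=0 chase 'c': 0 ⇒ 0;  out=∅∪out(0)=∅
  fail(4) 'a': from fail(0)=0 chase 'a': 0 ⇒ 0;  out=∅∪out(0)=∅
  fail(2) 'ca': from fail(1)=0 chase 'a': 0 ⇒ 4;  out=∅∪out(4)=∅
  fail(5) 'aa': from fail(4)=0 chase 'a': 0 ⇒ 4;  out={1}∪out(4)={1}
  fail(3) 'cab': from fail(2)=4 chase 'b': 4→0 ⇒ 0;  out={0}∪out(0)={0}

Scan:
[0] read 'a'  n0⇒n4
[1] read 'a'  n4⇒n5  emit P1@[0:1]
[2] read 'b'  n5⇒n0 (fail-walked)
[3] read 'c'  n0⇒n1
[4] read 'a'  n1⇒n2
[5] read 'c'  n2⇒n1 (fail-walked)
[6] read 'a'  n1⇒n2
[7] read 'b'  n2⇒n3  emit P0@[5:7]
[8] read 'b'  n3⇒n0 (fail-walked)
[9] read 'a'  n0⇒n4
[10] read 'a'  n4⇒n5  emit P1@[9:10]
[11] read 'a'  n5⇒n5 (fail-walked)  emit P1@[10:11]
[12] read 'a'  n5⇒n5 (fail-walked)  emit P1@[11:12]
[13] read 'a'  n5⇒n5 (fail-walked)  emit P1@[12:13]
[14] read 'c'  n5⇒n1 (fail-walked)
[15] read 'a'  n1⇒n2
[16] read 'b'  n2⇒n3  emit P0@[14:16]
[17] read 'c'  n3⇒n1 (fail-walked)
[18] read 'a'  n1⇒n2
[19] read 'a'  n2⇒n5 (fail-walked)  emit P1@[18:19]
[20] read 'a'  n5⇒n5 (fail-walked)  emit P1@[19:20]
[21] read 'c'  n5⇒n1 (fail-walked)
[22] read 'a'  n1⇒n2
[23] read 'b'  n2⇒n3  emit P0@[21:23]
[24] read 'c'  n3⇒n1 (fail-walked)
[25] read 'a'  n1⇒n2
[26] read 'a'  n2⇒n5 (fail-walked)  emit P1@[25:26]
[27] read 'a'  n5⇒n5 (fail-walked)  emit P1@[26:27]
[28] read 'b'  n5⇒n0 (fail-walked)
[29] read 'c'  n0⇒n1
[30] read 'a'  n1⇒n2
[31] read 'b'  n2⇒n3  emit P0@[29:31]
[32] read 'b'  n3⇒n0 (fail-walked)
[33] read 'b'  n0⇒n0
[34] read 'c'  n0⇒n1
[35] read 'c'  n1⇒n1 (fail-walked)
[36] read 'a'  n1⇒n2
[37] read 'b'  n2⇒n3  emit P0@[35:37]
[38] read 'a'  n3⇒n4 (fail-walked)
[39] read 'a'  n4⇒n5  emit P1@[38:39]
[40] read 'a'  n5⇒n5 (fail-walked)  emit P1@[39:40]
[41] read 'c'  n5⇒n1 (fail-walked)
[42] read 'a'  n1⇒n2
[43] read 'b'  n2⇒n3  emit P0@[41:43]
[44] read 'a'  n3⇒n4 (fail-walked)
[45] read 'c'  n4⇒n1 (fail-walked)
[46] read 'a'  n1⇒n2
[47] read 'b'  n2⇒n3  emit P0@[45:47]
[48] read 'b'  n3⇒n0 (fail-walked)
[49] read 'a'  n0⇒n4
[50] read 'a'  n4⇒n5  emit P1@[49:50]
[51] read 'a'  n5⇒n5 (fail-walked)  emit P1@[50:51]
[52] read 'a'  n5⇒n5 (fail-walked)  emit P1@[51:52]
[53] read 'c'  n5⇒n1 (fail-walked)
[54] read 'c'  n1⇒n1 (fail-walked)
[55] read 'b'  n1⇒n0 (fail-walked)
[56] read 'b'  n0⇒n0
[57] read 'a'  n0⇒n4
[58] read 'a'  n4⇒n5  emit P1@[57:58]
[59] read 'c'  n5⇒n1 (fail-walked)
[60] read 'c'  n1⇒n1 (fail-walked)
[61] read 'a'  n1⇒n2
[62] read 'b'  n2⇒n3  emit P0@[60:62]
[63] read 'c'  n3⇒n1 (fail-walked)

All matches (sorted): [[1,1],[7,0],[10,1],[11,1],[12,1],[13,1],[16,0],[19,1],[20,1],[23,0],[26,1],[27,1],[31,0],[37,0],[39,1],[40,1],[43,0],[47,0],[50,1],[51,1],[52,1],[58,1],[62,0]]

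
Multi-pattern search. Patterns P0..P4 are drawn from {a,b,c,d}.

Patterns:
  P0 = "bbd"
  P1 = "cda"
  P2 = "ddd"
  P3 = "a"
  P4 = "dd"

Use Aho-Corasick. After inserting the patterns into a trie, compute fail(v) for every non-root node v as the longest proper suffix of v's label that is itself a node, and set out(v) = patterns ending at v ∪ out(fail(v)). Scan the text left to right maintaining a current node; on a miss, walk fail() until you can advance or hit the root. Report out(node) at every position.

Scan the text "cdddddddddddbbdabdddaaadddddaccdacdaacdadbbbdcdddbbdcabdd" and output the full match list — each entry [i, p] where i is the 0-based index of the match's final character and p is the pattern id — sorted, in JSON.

Build automaton:
Trie (insert patterns):
  n0 'ε': a→10 b→1 c→4 d→7
  n1 'b': b→2
  n2 'bb': d→3
  n3 'bbd': ·  ←P0
  n4 'c': d→5
  n5 'cd': a→6
  n6 'cda': ·  ←P1
  n7 'd': d→8
  n8 'dd': d→9  ←P4
  n9 'ddd': ·  ←P2
  n10 'a': ·  ←P3

Failure links (BFS by depth):
  fail(1) 'b': from fail(0)=0 chase 'b': 0 ⇒ 0;  out=∅∪out(0)=∅
  fail(4) 'c': from fail(0)=0 chase 'c': 0 ⇒ 0;  out=∅∪out(0)=∅
  fail(7) 'd': from fail(0)=0 chase 'd': 0 ⇒ 0;  out=∅∪out(0)=∅
  fail(10) 'a': from fail(0)=0 chase 'a': 0 ⇒ 0;  out={3}∪out(0)={3}
  fail(2) 'bb': from fail(1)=0 chase 'b': 0 ⇒ 1;  out=∅∪out(1)=∅
  fail(5) 'cd': from fail(4)=0 chase 'd': 0 ⇒ 7;  out=∅∪out(7)=∅
  fail(8) 'dd': from fail(7)=0 chase 'd': 0 ⇒ 7;  out={4}∪out(7)={4}
  fail(3) 'bbd': from fail(2)=1 chase 'd': 1→0 ⇒ 7;  out={0}∪out(7)={0}
  fail(6) 'cda': from fail(5)=7 chase 'a': 7→0 ⇒ 10;  out={1}∪out(10)={1,3}
  fail(9) 'ddd': from fail(8)=7 chase 'd': 7 ⇒ 8;  out={2}∪out(8)={2,4}

Text stream:
i=0 'c': node 0→4
i=1 'd': node 4→5
i=2 'd': node 5→8 ·f  → match P4@[1:2]
i=3 'd': node 8→9  → match P2@[1:3],P4@[2:3]
i=4 'd': node 9→9 ·f  → match P2@[2:4],P4@[3:4]
i=5 'd': node 9→9 ·f  → match P2@[3:5],P4@[4:5]
i=6 'd': node 9→9 ·f  → match P2@[4:6],P4@[5:6]
i=7 'd': node 9→9 ·f  → match P2@[5:7],P4@[6:7]
i=8 'd': node 9→9 ·f  → match P2@[6:8],P4@[7:8]
i=9 'd': node 9→9 ·f  → match P2@[7:9],P4@[8:9]
i=10 'd': node 9→9 ·f  → match P2@[8:10],P4@[9:10]
i=11 'd': node 9→9 ·f  → match P2@[9:11],P4@[10:11]
i=12 'b': node 9→1 ·f
i=13 'b': node 1→2
i=14 'd': node 2→3  → match P0@[12:14]
i=15 'a': node 3→10 ·f  → match P3@[15:15]
i=16 'b': node 10→1 ·f
i=17 'd': node 1→7 ·f
i=18 'd': node 7→8  → match P4@[17:18]
i=19 'd': node 8→9  → match P2@[17:19],P4@[18:19]
i=20 'a': node 9→10 ·f  → match P3@[20:20]
i=21 'a': node 10→10 ·f  → match P3@[21:21]
i=22 'a': node 10→10 ·f  → match P3@[22:22]
i=23 'd': node 10→7 ·f
i=24 'd': node 7→8  → match P4@[23:24]
i=25 'd': node 8→9  → match P2@[23:25],P4@[24:25]
i=26 'd': node 9→9 ·f  → match P2@[24:26],P4@[25:26]
i=27 'd': node 9→9 ·f  → match P2@[25:27],P4@[26:27]
i=28 'a': node 9→10 ·f  → match P3@[28:28]
i=29 'c': node 10→4 ·f
i=30 'c': node 4→4 ·f
i=31 'd': node 4→5
i=32 'a': node 5→6  → match P1@[30:32],P3@[32:32]
i=33 'c': node 6→4 ·f
i=34 'd': node 4→5
i=35 'a': node 5→6  → match P1@[33:35],P3@[35:35]
i=36 'a': node 6→10 ·f  → match P3@[36:36]
i=37 'c': node 10→4 ·f
i=38 'd': node 4→5
i=39 'a': node 5→6  → match P1@[37:39],P3@[39:39]
i=40 'd': node 6→7 ·f
i=41 'b': node 7→1 ·f
i=42 'b': node 1→2
i=43 'b': node 2→2 ·f
i=44 'd': node 2→3  → match P0@[42:44]
i=45 'c': node 3→4 ·f
i=46 'd': node 4→5
i=47 'd': node 5→8 ·f  → match P4@[46:47]
i=48 'd': node 8→9  → match P2@[46:48],P4@[47:48]
i=49 'b': node 9→1 ·f
i=50 'b': node 1→2
i=51 'd': node 2→3  → match P0@[49:51]
i=52 'c': node 3→4 ·f
i=53 'a': node 4→10 ·f  → match P3@[53:53]
i=54 'b': node 10→1 ·f
i=55 'd': node 1→7 ·f
i=56 'd': node 7→8  → match P4@[55:56]

Matches: [[2,4],[3,2],[3,4],[4,2],[4,4],[5,2],[5,4],[6,2],[6,4],[7,2],[7,4],[8,2],[8,4],[9,2],[9,4],[10,2],[10,4],[11,2],[11,4],[14,0],[15,3],[18,4],[19,2],[19,4],[20,3],[21,3],[22,3],[24,4],[25,2],[25,4],[26,2],[26,4],[27,2],[27,4],[28,3],[32,1],[32,3],[35,1],[35,3],[36,3],[39,1],[39,3],[44,0],[47,4],[48,2],[48,4],[51,0],[53,3],[56,4]]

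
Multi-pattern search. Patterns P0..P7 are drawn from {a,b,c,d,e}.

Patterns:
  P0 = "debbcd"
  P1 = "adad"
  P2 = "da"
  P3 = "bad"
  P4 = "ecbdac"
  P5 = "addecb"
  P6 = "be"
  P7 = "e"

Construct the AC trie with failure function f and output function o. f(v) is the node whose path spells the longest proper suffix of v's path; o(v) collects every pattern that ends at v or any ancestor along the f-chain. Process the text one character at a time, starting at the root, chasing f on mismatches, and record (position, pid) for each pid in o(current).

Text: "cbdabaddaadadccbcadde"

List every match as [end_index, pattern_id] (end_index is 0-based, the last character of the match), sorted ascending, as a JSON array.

Build automaton:
Trie (insert patterns):
  n0 'ε': a→7 b→12 d→1 e→15
  n1 'd': a→11 e→2
  n2 'de': b→3
  n3 'deb': b→4
  n4 'debb': c→5
  n5 'debbc': d→6
  n6 'debbcd': ·  ←P0
  n7 'a': d→8
  n8 'ad': a→9 d→21
  n9 'ada': d→10
  n10 'adad': ·  ←P1
  n11 'da': ·  ←P2
  n12 'b': a→13 e→25
  n13 'ba': d→14
  n14 'bad': ·  ←P3
  n15 'e': c→16  ←P7
  n16 'ec': b→17
  n17 'ecb': d→18
  n18 'ecbd': a→19
  n19 'ecbda': c→20
  n20 'ecbdac': ·  ←P4
  n21 'add': e→22
  n22 'adde': c→23
  n23 'addec': b→24
  n24 'addecb': ·  ←P5
  n25 'be': ·  ←P6

BFS fail/out derivation:
  n1('d'): parent n0 fail=0; on 'd' 0 → fail=0;  out ∅∪∅=∅
  n7('a'): parent n0 fail=0; on 'a' 0 → fail=0;  out ∅∪∅=∅
  n12('b'): parent n0 fail=0; on 'b' 0 → fail=0;  out ∅∪∅=∅
  n15('e'): parent n0 fail=0; on 'e' 0 → fail=0;  out {7}∪∅={7}
  n2('de'): parent n1 fail=0; on 'e' 0 → fail=15;  out ∅∪{7}={7}
  n8('ad'): parent n7 fail=0; on 'd' 0 → fail=1;  out ∅∪∅=∅
  n11('da'): parent n1 fail=0; on 'a' 0 → fail=7;  out {2}∪∅={2}
  n13('ba'): parent n12 fail=0; on 'a' 0 → fail=7;  out ∅∪∅=∅
  n16('ec'): parent n15 fail=0; on 'c' 0 → fail=0;  out ∅∪∅=∅
  n25('be'): parent n12 fail=0; on 'e' 0 → fail=15;  out {6}∪{7}={6,7}
  n3('deb'): parent n2 fail=15; on 'b' 15→0 → fail=12;  out ∅∪∅=∅
  n9('ada'): parent n8 fail=1; on 'a' 1 → fail=11;  out ∅∪{2}={2}
  n14('bad'): parent n13 fail=7; on 'd' 7 → fail=8;  out {3}∪∅={3}
  n17('ecb'): parent n16 fail=0; on 'b' 0 → fail=12;  out ∅∪∅=∅
  n21('add'): parent n8 fail=1; on 'd' 1→0 → fail=1;  out ∅∪∅=∅
  n4('debb'): parent n3 fail=12; on 'b' 12→0 → fail=12;  out ∅∪∅=∅
  n10('adad'): parent n9 fail=11; on 'd' 11→7 → fail=8;  out {1}∪∅={1}
  n18('ecbd'): parent n17 fail=12; on 'd' 12→0 → fail=1;  out ∅∪∅=∅
  n22('adde'): parent n21 fail=1; on 'e' 1 → fail=2;  out ∅∪{7}={7}
  n5('debbc'): parent n4 fail=12; on 'c' 12→0 → fail=0;  out ∅∪∅=∅
  n19('ecbda'): parent n18 fail=1; on 'a' 1 → fail=11;  out ∅∪{2}={2}
  n23('addec'): parent n22 fail=2; on 'c' 2→15 → fail=16;  out ∅∪∅=∅
  n6('debbcd'): parent n5 fail=0; on 'd' 0 → fail=1;  out {0}∪∅={0}
  n20('ecbdac'): parent n19 fail=11; on 'c' 11→7→0 → fail=0;  out {4}∪∅={4}
  n24('addecb'): parent n23 fail=16; on 'b' 16 → fail=17;  out {5}∪∅={5}

Run:
[0] read 'c'  n0⇒n0
[1] read 'b'  n0⇒n12
[2] read 'd'  n12⇒n1 ·f
[3] read 'a'  n1⇒n11  → match P2@[2:3]
[4] read 'b'  n11⇒n12 ·f
[5] read 'a'  n12⇒n13
[6] read 'd'  n13⇒n14  → match P3@[4:6]
[7] read 'd'  n14⇒n21 ·f
[8] read 'a'  n21⇒n11 ·f  → match P2@[7:8]
[9] read 'a'  n11⇒n7 ·f
[10] read 'd'  n7⇒n8
[11] read 'a'  n8⇒n9  → match P2@[10:11]
[12] read 'd'  n9⇒n10  → match P1@[9:12]
[13] read 'c'  n10⇒n0 ·f
[14] read 'c'  n0⇒n0
[15] read 'b'  n0⇒n12
[16] read 'c'  n12⇒n0 ·f
[17] read 'a'  n0⇒n7
[18] read 'd'  n7⇒n8
[19] read 'd'  n8⇒n21
[20] read 'e'  n21⇒n22  → match P7@[20:20]

Result: [[3,2],[6,3],[8,2],[11,2],[12,1],[20,7]]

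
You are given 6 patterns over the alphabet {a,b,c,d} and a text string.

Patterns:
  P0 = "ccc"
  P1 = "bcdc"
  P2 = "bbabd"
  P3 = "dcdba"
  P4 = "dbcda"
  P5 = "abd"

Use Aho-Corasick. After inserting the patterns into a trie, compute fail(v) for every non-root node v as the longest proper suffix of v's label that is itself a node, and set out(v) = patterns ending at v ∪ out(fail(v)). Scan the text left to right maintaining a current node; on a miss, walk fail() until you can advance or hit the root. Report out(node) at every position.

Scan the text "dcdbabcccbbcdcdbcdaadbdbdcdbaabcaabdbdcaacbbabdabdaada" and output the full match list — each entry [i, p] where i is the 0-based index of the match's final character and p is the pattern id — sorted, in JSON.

Build:
Trie (insert patterns):
  0='ε' goto a→21 b→4 c→1 d→12
  1='c' goto c→2
  2='cc' goto c→3
  3='ccc' goto ·  ←P0
  4='b' goto b→8 c→5
  5='bc' goto d→6
  6='bcd' goto c→7
  7='bcdc' goto ·  ←P1
  8='bb' goto a→9
  9='bba' goto b→10
  10='bbab' goto d→11
  11='bbabd' goto ·  ←P2
  12='d' goto b→17 c→13
  13='dc' goto d→14
  14='dcd' goto b→15
  15='dcdb' goto a→16
  16='dcdba' goto ·  ←P3
  17='db' goto c→18
  18='dbc' goto d→19
  19='dbcd' goto a→20
  20='dbcda' goto ·  ←P4
  21='a' goto b→22
  22='ab' goto d→23
  23='abd' goto ·  ←P5

Failure links (BFS by depth):
  n1('c'): parent n0 fail=0; on 'c' 0 → fail=0;  out ∅∪∅=∅
  n4('b'): parent n0 fail=0; on 'b' 0 → fail=0;  out ∅∪∅=∅
  n12('d'): parent n0 fail=0; on 'd' 0 → fail=0;  out ∅∪∅=∅
  n21('a'): parent n0 fail=0; on 'a' 0 → fail=0;  out ∅∪∅=∅
  n2('cc'): parent n1 fail=0; on 'c' 0 → fail=1;  out ∅∪∅=∅
  n5('bc'): parent n4 fail=0; on 'c' 0 → fail=1;  out ∅∪∅=∅
  n8('bb'): parent n4 fail=0; on 'b' 0 → fail=4;  out ∅∪∅=∅
  n13('dc'): parent n12 fail=0; on 'c' 0 → fail=1;  out ∅∪∅=∅
  n17('db'): parent n12 fail=0; on 'b' 0 → fail=4;  out ∅∪∅=∅
  n22('ab'): parent n21 fail=0; on 'b' 0 → fail=4;  out ∅∪∅=∅
  n3('ccc'): parent n2 fail=1; on 'c' 1 → fail=2;  out {0}∪∅={0}
  n6('bcd'): parent n5 fail=1; on 'd' 1→0 → fail=12;  out ∅∪∅=∅
  n9('bba'): parent n8 fail=4; on 'a' 4→0 → fail=21;  out ∅∪∅=∅
  n14('dcd'): parent n13 fail=1; on 'd' 1→0 → fail=12;  out ∅∪∅=∅
  n18('dbc'): parent n17 fail=4; on 'c' 4 → fail=5;  out ∅∪∅=∅
  n23('abd'): parent n22 fail=4; on 'd' 4→0 → fail=12;  out {5}∪∅={5}
  n7('bcdc'): parent n6 fail=12; on 'c' 12 → fail=13;  out {1}∪∅={1}
  n10('bbab'): parent n9 fail=21; on 'b' 21 → fail=22;  out ∅∪∅=∅
  n15('dcdb'): parent n14 fail=12; on 'b' 12 → fail=17;  out ∅∪∅=∅
  n19('dbcd'): parent n18 fail=5; on 'd' 5 → fail=6;  out ∅∪∅=∅
  n11('bbabd'): parent n10 fail=22; on 'd' 22 → fail=23;  out {2}∪{5}={2,5}
  n16('dcdba'): parent n15 fail=17; on 'a' 17→4→0 → fail=21;  out {3}∪∅={3}
  n20('dbcda'): parent n19 fail=6; on 'a' 6→12→0 → fail=21;  out {4}∪∅={4}

Text stream:
[0] read 'd'  n0⇒n12
[1] read 'c'  n12⇒n13
[2] read 'd'  n13⇒n14
[3] read 'b'  n14⇒n15
[4] read 'a'  n15⇒n16  emit P3@[0:4]
[5] read 'b'  n16⇒n22 (via fail)
[6] read 'c'  n22⇒n5 (via fail)
[7] read 'c'  n5⇒n2 (via fail)
[8] read 'c'  n2⇒n3  emit P0@[6:8]
[9] read 'b'  n3⇒n4 (via fail)
[10] read 'b'  n4⇒n8
[11] read 'c'  n8⇒n5 (via fail)
[12] read 'd'  n5⇒n6
[13] read 'c'  n6⇒n7  emit P1@[10:13]
[14] read 'd'  n7⇒n14 (via fail)
[15] read 'b'  n14⇒n15
[16] read 'c'  n15⇒n18 (via fail)
[17] read 'd'  n18⇒n19
[18] read 'a'  n19⇒n20  emit P4@[14:18]
[19] read 'a'  n20⇒n21 (via fail)
[20] read 'd'  n21⇒n12 (via fail)
[21] read 'b'  n12⇒n17
[22] read 'd'  n17⇒n12 (via fail)
[23] read 'b'  n12⇒n17
[24] read 'd'  n17⇒n12 (via fail)
[25] read 'c'  n12⇒n13
[26] read 'd'  n13⇒n14
[27] read 'b'  n14⇒n15
[28] read 'a'  n15⇒n16  emit P3@[24:28]
[29] read 'a'  n16⇒n21 (via fail)
[30] read 'b'  n21⇒n22
[31] read 'c'  n22⇒n5 (via fail)
[32] read 'a'  n5⇒n21 (via fail)
[33] read 'a'  n21⇒n21 (via fail)
[34] read 'b'  n21⇒n22
[35] read 'd'  n22⇒n23  emit P5@[33:35]
[36] read 'b'  n23⇒n17 (via fail)
[37] read 'd'  n17⇒n12 (via fail)
[38] read 'c'  n12⇒n13
[39] read 'a'  n13⇒n21 (via fail)
[40] read 'a'  n21⇒n21 (via fail)
[41] read 'c'  n21⇒n1 (via fail)
[42] read 'b'  n1⇒n4 (via fail)
[43] read 'b'  n4⇒n8
[44] read 'a'  n8⇒n9
[45] read 'b'  n9⇒n10
[46] read 'd'  n10⇒n11  emit P2@[42:46],P5@[44:46]
[47] read 'a'  n11⇒n21 (via fail)
[48] read 'b'  n21⇒n22
[49] read 'd'  n22⇒n23  emit P5@[47:49]
[50] read 'a'  n23⇒n21 (via fail)
[51] read 'a'  n21⇒n21 (via fail)
[52] read 'd'  n21⇒n12 (via fail)
[53] read 'a'  n12⇒n21 (via fail)

Result: [[4,3],[8,0],[13,1],[18,4],[28,3],[35,5],[46,2],[46,5],[49,5]]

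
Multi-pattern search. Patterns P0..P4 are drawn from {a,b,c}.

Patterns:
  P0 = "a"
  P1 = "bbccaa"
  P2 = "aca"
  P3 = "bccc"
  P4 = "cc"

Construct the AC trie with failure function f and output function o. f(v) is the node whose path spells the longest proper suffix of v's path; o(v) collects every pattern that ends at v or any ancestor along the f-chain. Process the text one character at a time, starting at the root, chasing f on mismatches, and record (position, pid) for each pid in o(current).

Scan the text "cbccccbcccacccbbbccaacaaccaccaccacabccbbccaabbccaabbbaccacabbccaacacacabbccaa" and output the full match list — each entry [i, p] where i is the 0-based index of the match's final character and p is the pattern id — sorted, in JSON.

Construct AC machine:
Trie (insert patterns):
  n0 'ε': a→1 b→2 c→13
  n1 'a': c→8  ←P0
  n2 'b': b→3 c→10
  n3 'bb': c→4
  n4 'bbc': c→5
  n5 'bbcc': a→6
  n6 'bbcca': a→7
  n7 'bbccaa': ·  ←P1
  n8 'ac': a→9
  n9 'aca': ·  ←P2
  n10 'bc': c→11
  n11 'bcc': c→12
  n12 'bccc': ·  ←P3
  n13 'c': c→14
  n14 'cc': ·  ←P4

Failure links (BFS by depth):
  fail(1) 'a': from fail(0)=0 chase 'a': 0 ⇒ 0;  out={0}∪out(0)={0}
  fail(2) 'b': from fail(0)=0 chase 'b': 0 ⇒ 0;  out=∅∪out(0)=∅
  fail(13) 'c': from fail(0)=0 chase 'c': 0 ⇒ 0;  out=∅∪out(0)=∅
  fail(3) 'bb': from fail(2)=0 chase 'b': 0 ⇒ 2;  out=∅∪out(2)=∅
  fail(8) 'ac': from fail(1)=0 chase 'c': 0 ⇒ 13;  out=∅∪out(13)=∅
  fail(10) 'bc': from fail(2)=0 chase 'c': 0 ⇒ 13;  out=∅∪out(13)=∅
  fail(14) 'cc': from fail(13)=0 chase 'c': 0 ⇒ 13;  out={4}∪out(13)={4}
  fail(4) 'bbc': from fail(3)=2 chase 'c': 2 ⇒ 10;  out=∅∪out(10)=∅
  fail(9) 'aca': from fail(8)=13 chase 'a': 13→0 ⇒ 1;  out={2}∪out(1)={0,2}
  fail(11) 'bcc': from fail(10)=13 chase 'c': 13 ⇒ 14;  out=∅∪out(14)={4}
  fail(5) 'bbcc': from fail(4)=10 chase 'c': 10 ⇒ 11;  out=∅∪out(11)={4}
  fail(12) 'bccc': from fail(11)=14 chase 'c': 14→13 ⇒ 14;  out={3}∪out(14)={3,4}
  fail(6) 'bbcca': from fail(5)=11 chase 'a': 11→14→13→0 ⇒ 1;  out=∅∪out(1)={0}
  fail(7) 'bbccaa': from fail(6)=1 chase 'a': 1→0 ⇒ 1;  out={1}∪out(1)={0,1}

Run:
pos 0 'c': at 13
pos 1 'b': at 2 (fail-walked)
pos 2 'c': at 10
pos 3 'c': at 11  ** P4@[2:3]
pos 4 'c': at 12  ** P3@[1:4],P4@[3:4]
pos 5 'c': at 14 (fail-walked)  ** P4@[4:5]
pos 6 'b': at 2 (fail-walked)
pos 7 'c': at 10
pos 8 'c': at 11  ** P4@[7:8]
pos 9 'c': at 12  ** P3@[6:9],P4@[8:9]
pos 10 'a': at 1 (fail-walked)  ** P0@[10:10]
pos 11 'c': at 8
pos 12 'c': at 14 (fail-walked)  ** P4@[11:12]
pos 13 'c': at 14 (fail-walked)  ** P4@[12:13]
pos 14 'b': at 2 (fail-walked)
pos 15 'b': at 3
pos 16 'b': at 3 (fail-walked)
pos 17 'c': at 4
pos 18 'c': at 5  ** P4@[17:18]
pos 19 'a': at 6  ** P0@[19:19]
pos 20 'a': at 7  ** P0@[20:20],P1@[15:20]
pos 21 'c': at 8 (fail-walked)
pos 22 'a': at 9  ** P0@[22:22],P2@[20:22]
pos 23 'a': at 1 (fail-walked)  ** P0@[23:23]
pos 24 'c': at 8
pos 25 'c': at 14 (fail-walked)  ** P4@[24:25]
pos 26 'a': at 1 (fail-walked)  ** P0@[26:26]
pos 27 'c': at 8
pos 28 'c': at 14 (fail-walked)  ** P4@[27:28]
pos 29 'a': at 1 (fail-walked)  ** P0@[29:29]
pos 30 'c': at 8
pos 31 'c': at 14 (fail-walked)  ** P4@[30:31]
pos 32 'a': at 1 (fail-walked)  ** P0@[32:32]
pos 33 'c': at 8
pos 34 'a': at 9  ** P0@[34:34],P2@[32:34]
pos 35 'b': at 2 (fail-walked)
pos 36 'c': at 10
pos 37 'c': at 11  ** P4@[36:37]
pos 38 'b': at 2 (fail-walked)
pos 39 'b': at 3
pos 40 'c': at 4
pos 41 'c': at 5  ** P4@[40:41]
pos 42 'a': at 6  ** P0@[42:42]
pos 43 'a': at 7  ** P0@[43:43],P1@[38:43]
pos 44 'b': at 2 (fail-walked)
pos 45 'b': at 3
pos 46 'c': at 4
pos 47 'c': at 5  ** P4@[46:47]
pos 48 'a': at 6  ** P0@[48:48]
pos 49 'a': at 7  ** P0@[49:49],P1@[44:49]
pos 50 'b': at 2 (fail-walked)
pos 51 'b': at 3
pos 52 'b': at 3 (fail-walked)
pos 53 'a': at 1 (fail-walked)  ** P0@[53:53]
pos 54 'c': at 8
pos 55 'c': at 14 (fail-walked)  ** P4@[54:55]
pos 56 'a': at 1 (fail-walked)  ** P0@[56:56]
pos 57 'c': at 8
pos 58 'a': at 9  ** P0@[58:58],P2@[56:58]
pos 59 'b': at 2 (fail-walked)
pos 60 'b': at 3
pos 61 'c': at 4
pos 62 'c': at 5  ** P4@[61:62]
pos 63 'a': at 6  ** P0@[63:63]
pos 64 'a': at 7  ** P0@[64:64],P1@[59:64]
pos 65 'c': at 8 (fail-walked)
pos 66 'a': at 9  ** P0@[66:66],P2@[64:66]
pos 67 'c': at 8 (fail-walked)
pos 68 'a': at 9  ** P0@[68:68],P2@[66:68]
pos 69 'c': at 8 (fail-walked)
pos 70 'a': at 9  ** P0@[70:70],P2@[68:70]
pos 71 'b': at 2 (fail-walked)
pos 72 'b': at 3
pos 73 'c': at 4
pos 74 'c': at 5  ** P4@[73:74]
pos 75 'a': at 6  ** P0@[75:75]
pos 76 'a': at 7  ** P0@[76:76],P1@[71:76]

Matches: [[3,4],[4,3],[4,4],[5,4],[8,4],[9,3],[9,4],[10,0],[12,4],[13,4],[18,4],[19,0],[20,0],[20,1],[22,0],[22,2],[23,0],[25,4],[26,0],[28,4],[29,0],[31,4],[32,0],[34,0],[34,2],[37,4],[41,4],[42,0],[43,0],[43,1],[47,4],[48,0],[49,0],[49,1],[53,0],[55,4],[56,0],[58,0],[58,2],[62,4],[63,0],[64,0],[64,1],[66,0],[66,2],[68,0],[68,2],[70,0],[70,2],[74,4],[75,0],[76,0],[76,1]]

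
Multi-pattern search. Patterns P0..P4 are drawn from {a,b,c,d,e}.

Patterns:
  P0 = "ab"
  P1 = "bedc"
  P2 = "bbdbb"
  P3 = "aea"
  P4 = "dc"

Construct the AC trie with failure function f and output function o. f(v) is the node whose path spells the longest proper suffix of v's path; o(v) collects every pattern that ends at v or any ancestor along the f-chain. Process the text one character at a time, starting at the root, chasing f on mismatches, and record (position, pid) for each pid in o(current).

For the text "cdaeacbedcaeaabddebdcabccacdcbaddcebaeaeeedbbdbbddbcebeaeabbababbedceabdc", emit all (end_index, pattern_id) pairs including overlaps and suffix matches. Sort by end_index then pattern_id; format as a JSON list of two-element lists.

Build automaton:
Trie nodes:
  0='ε' goto a→1 b→3 d→13
  1='a' goto b→2 e→11
  2='ab' goto ·  ←P0
  3='b' goto b→7 e→4
  4='be' goto d→5
  5='bed' goto c→6
  6='bedc' goto ·  ←P1
  7='bb' goto d→8
  8='bbd' goto b→9
  9='bbdb' goto b→10
  10='bbdbb' goto ·  ←P2
  11='ae' goto a→12
  12='aea' goto ·  ←P3
  13='d' goto c→14
  14='dc' goto ·  ←P4

Failure links (BFS by depth):
  n1('a'): parent n0 fail=0; on 'a' 0 → fail=0;  out ∅∪∅=∅
  n3('b'): parent n0 fail=0; on 'b' 0 → fail=0;  out ∅∪∅=∅
  n13('d'): parent n0 fail=0; on 'd' 0 → fail=0;  out ∅∪∅=∅
  n2('ab'): parent n1 fail=0; on 'b' 0 → fail=3;  out {0}∪∅={0}
  n4('be'): parent n3 fail=0; on 'e' 0 → fail=0;  out ∅∪∅=∅
  n7('bb'): parent n3 fail=0; on 'b' 0 → fail=3;  out ∅∪∅=∅
  n11('ae'): parent n1 fail=0; on 'e' 0 → fail=0;  out ∅∪∅=∅
  n14('dc'): parent n13 fail=0; on 'c' 0 → fail=0;  out {4}∪∅={4}
  n5('bed'): parent n4 fail=0; on 'd' 0 → fail=13;  out ∅∪∅=∅
  n8('bbd'): parent n7 fail=3; on 'd' 3→0 → fail=13;  out ∅∪∅=∅
  n12('aea'): parent n11 fail=0; on 'a' 0 → fail=1;  out {3}∪∅={3}
  n6('bedc'): parent n5 fail=13; on 'c' 13 → fail=14;  out {1}∪{4}={1,4}
  n9('bbdb'): parent n8 fail=13; on 'b' 13→0 → fail=3;  out ∅∪∅=∅
  n10('bbdbb'): parent n9 fail=3; on 'b' 3 → fail=7;  out {2}∪∅={2}

Scan:
pos 0 'c': at 0
pos 1 'd': at 13
pos 2 'a': at 1 ·f
pos 3 'e': at 11
pos 4 'a': at 12  → match P3@[2:4]
pos 5 'c': at 0 ·f
pos 6 'b': at 3
pos 7 'e': at 4
pos 8 'd': at 5
pos 9 'c': at 6  → match P1@[6:9],P4@[8:9]
pos 10 'a': at 1 ·f
pos 11 'e': at 11
pos 12 'a': at 12  → match P3@[10:12]
pos 13 'a': at 1 ·f
pos 14 'b': at 2  → match P0@[13:14]
pos 15 'd': at 13 ·f
pos 16 'd': at 13 ·f
pos 17 'e': at 0 ·f
pos 18 'b': at 3
pos 19 'd': at 13 ·f
pos 20 'c': at 14  → match P4@[19:20]
pos 21 'a': at 1 ·f
pos 22 'b': at 2  → match P0@[21:22]
pos 23 'c': at 0 ·f
pos 24 'c': at 0
pos 25 'a': at 1
pos 26 'c': at 0 ·f
pos 27 'd': at 13
pos 28 'c': at 14  → match P4@[27:28]
pos 29 'b': at 3 ·f
pos 30 'a': at 1 ·f
pos 31 'd': at 13 ·f
pos 32 'd': at 13 ·f
pos 33 'c': at 14  → match P4@[32:33]
pos 34 'e': at 0 ·f
pos 35 'b': at 3
pos 36 'a': at 1 ·f
pos 37 'e': at 11
pos 38 'a': at 12  → match P3@[36:38]
pos 39 'e': at 11 ·f
pos 40 'e': at 0 ·f
pos 41 'e': at 0
pos 42 'd': at 13
pos 43 'b': at 3 ·f
pos 44 'b': at 7
pos 45 'd': at 8
pos 46 'b': at 9
pos 47 'b': at 10  → match P2@[43:47]
pos 48 'd': at 8 ·f
pos 49 'd': at 13 ·f
pos 50 'b': at 3 ·f
pos 51 'c': at 0 ·f
pos 52 'e': at 0
pos 53 'b': at 3
pos 54 'e': at 4
pos 55 'a': at 1 ·f
pos 56 'e': at 11
pos 57 'a': at 12  → match P3@[55:57]
pos 58 'b': at 2 ·f  → match P0@[57:58]
pos 59 'b': at 7 ·f
pos 60 'a': at 1 ·f
pos 61 'b': at 2  → match P0@[60:61]
pos 62 'a': at 1 ·f
pos 63 'b': at 2  → match P0@[62:63]
pos 64 'b': at 7 ·f
pos 65 'e': at 4 ·f
pos 66 'd': at 5
pos 67 'c': at 6  → match P1@[64:67],P4@[66:67]
pos 68 'e': at 0 ·f
pos 69 'a': at 1
pos 70 'b': at 2  → match P0@[69:70]
pos 71 'd': at 13 ·f
pos 72 'c': at 14  → match P4@[71:72]

Result: [[4,3],[9,1],[9,4],[12,3],[14,0],[20,4],[22,0],[28,4],[33,4],[38,3],[47,2],[57,3],[58,0],[61,0],[63,0],[67,1],[67,4],[70,0],[72,4]]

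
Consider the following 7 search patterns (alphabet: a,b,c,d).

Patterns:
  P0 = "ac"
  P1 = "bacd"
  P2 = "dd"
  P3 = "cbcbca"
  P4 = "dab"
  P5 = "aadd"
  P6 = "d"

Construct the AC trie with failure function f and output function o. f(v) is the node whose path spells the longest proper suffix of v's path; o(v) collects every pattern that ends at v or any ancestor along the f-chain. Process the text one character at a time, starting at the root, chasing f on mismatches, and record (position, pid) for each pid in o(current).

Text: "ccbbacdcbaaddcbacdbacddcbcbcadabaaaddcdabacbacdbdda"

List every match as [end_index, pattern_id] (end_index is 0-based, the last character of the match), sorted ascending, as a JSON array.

Build automaton:
Trie (insert patterns):
  0='ε' goto a→1 b→3 c→9 d→7
  1='a' goto a→17 c→2
  2='ac' goto ·  [P0 ends]
  3='b' goto a→4
  4='ba' goto c→5
  5='bac' goto d→6
  6='bacd' goto ·  [P1 ends]
  7='d' goto a→15 d→8  [P6 ends]
  8='dd' goto ·  [P2 ends]
  9='c' goto b→10
  10='cb' goto c→11
  11='cbc' goto b→12
  12='cbcb' goto c→13
  13='cbcbc' goto a→14
  14='cbcbca' goto ·  [P3 ends]
  15='da' goto b→16
  16='dab' goto ·  [P4 ends]
  17='aa' goto d→18
  18='aad' goto d→19
  19='aadd' goto ·  [P5 ends]

Failure links (BFS by depth):
  fail(1) 'a': from fail(0)=0 chase 'a': 0 ⇒ 0;  out=∅∪out(0)=∅
  fail(3) 'b': from fail(0)=0 chase 'b': 0 ⇒ 0;  out=∅∪out(0)=∅
  fail(7) 'd': from fail(0)=0 chase 'd': 0 ⇒ 0;  out={6}∪out(0)={6}
  fail(9) 'c': from fail(0)=0 chase 'c': 0 ⇒ 0;  out=∅∪out(0)=∅
  fail(2) 'ac': from fail(1)=0 chase 'c': 0 ⇒ 9;  out={0}∪out(9)={0}
  fail(4) 'ba': from fail(3)=0 chase 'a': 0 ⇒ 1;  out=∅∪out(1)=∅
  fail(8) 'dd': from fail(7)=0 chase 'd': 0 ⇒ 7;  out={2}∪out(7)={2,6}
  fail(10) 'cb': from fail(9)=0 chase 'b': 0 ⇒ 3;  out=∅∪out(3)=∅
  fail(15) 'da': from fail(7)=0 chase 'a': 0 ⇒ 1;  out=∅∪out(1)=∅
  fail(17) 'aa': from fail(1)=0 chase 'a': 0 ⇒ 1;  out=∅∪out(1)=∅
  fail(5) 'bac': from fail(4)=1 chase 'c': 1 ⇒ 2;  out=∅∪out(2)={0}
  fail(11) 'cbc': from fail(10)=3 chase 'c': 3→0 ⇒ 9;  out=∅∪out(9)=∅
  fail(16) 'dab': from fail(15)=1 chase 'b': 1→0 ⇒ 3;  out={4}∪out(3)={4}
  fail(18) 'aad': from fail(17)=1 chase 'd': 1→0 ⇒ 7;  out=∅∪out(7)={6}
  fail(6) 'bacd': from fail(5)=2 chase 'd': 2→9→0 ⇒ 7;  out={1}∪out(7)={1,6}
  fail(12) 'cbcb': from fail(11)=9 chase 'b': 9 ⇒ 10;  out=∅∪out(10)=∅
  fail(19) 'aadd': from fail(18)=7 chase 'd': 7 ⇒ 8;  out={5}∪out(8)={2,5,6}
  fail(13) 'cbcbc': from fail(12)=10 chase 'c': 10 ⇒ 11;  out=∅∪out(11)=∅
  fail(14) 'cbcbca': from fail(13)=11 chase 'a': 11→9→0 ⇒ 1;  out={3}∪out(1)={3}

Text stream:
[0] read 'c'  n0⇒n9
[1] read 'c'  n9⇒n9 (fail-walked)
[2] read 'b'  n9⇒n10
[3] read 'b'  n10⇒n3 (fail-walked)
[4] read 'a'  n3⇒n4
[5] read 'c'  n4⇒n5  → match P0@[4:5]
[6] read 'd'  n5⇒n6  → match P1@[3:6],P6@[6:6]
[7] read 'c'  n6⇒n9 (fail-walked)
[8] read 'b'  n9⇒n10
[9] read 'a'  n10⇒n4 (fail-walked)
[10] read 'a'  n4⇒n17 (fail-walked)
[11] read 'd'  n17⇒n18  → match P6@[11:11]
[12] read 'd'  n18⇒n19  → match P2@[11:12],P5@[9:12],P6@[12:12]
[13] read 'c'  n19⇒n9 (fail-walked)
[14] read 'b'  n9⇒n10
[15] read 'a'  n10⇒n4 (fail-walked)
[16] read 'c'  n4⇒n5  → match P0@[15:16]
[17] read 'd'  n5⇒n6  → match P1@[14:17],P6@[17:17]
[18] read 'b'  n6⇒n3 (fail-walked)
[19] read 'a'  n3⇒n4
[20] read 'c'  n4⇒n5  → match P0@[19:20]
[21] read 'd'  n5⇒n6  → match P1@[18:21],P6@[21:21]
[22] read 'd'  n6⇒n8 (fail-walked)  → match P2@[21:22],P6@[22:22]
[23] read 'c'  n8⇒n9 (fail-walked)
[24] read 'b'  n9⇒n10
[25] read 'c'  n10⇒n11
[26] read 'b'  n11⇒n12
[27] read 'c'  n12⇒n13
[28] read 'a'  n13⇒n14  → match P3@[23:28]
[29] read 'd'  n14⇒n7 (fail-walked)  → match P6@[29:29]
[30] read 'a'  n7⇒n15
[31] read 'b'  n15⇒n16  → match P4@[29:31]
[32] read 'a'  n16⇒n4 (fail-walked)
[33] read 'a'  n4⇒n17 (fail-walked)
[34] read 'a'  n17⇒n17 (fail-walked)
[35] read 'd'  n17⇒n18  → match P6@[35:35]
[36] read 'd'  n18⇒n19  → match P2@[35:36],P5@[33:36],P6@[36:36]
[37] read 'c'  n19⇒n9 (fail-walked)
[38] read 'd'  n9⇒n7 (fail-walked)  → match P6@[38:38]
[39] read 'a'  n7⇒n15
[40] read 'b'  n15⇒n16  → match P4@[38:40]
[41] read 'a'  n16⇒n4 (fail-walked)
[42] read 'c'  n4⇒n5  → match P0@[41:42]
[43] read 'b'  n5⇒n10 (fail-walked)
[44] read 'a'  n10⇒n4 (fail-walked)
[45] read 'c'  n4⇒n5  → match P0@[44:45]
[46] read 'd'  n5⇒n6  → match P1@[43:46],P6@[46:46]
[47] read 'b'  n6⇒n3 (fail-walked)
[48] read 'd'  n3⇒n7 (fail-walked)  → match P6@[48:48]
[49] read 'd'  n7⇒n8  → match P2@[48:49],P6@[49:49]
[50] read 'a'  n8⇒n15 (fail-walked)

All matches (sorted): [[5,0],[6,1],[6,6],[11,6],[12,2],[12,5],[12,6],[16,0],[17,1],[17,6],[20,0],[21,1],[21,6],[22,2],[22,6],[28,3],[29,6],[31,4],[35,6],[36,2],[36,5],[36,6],[38,6],[40,4],[42,0],[45,0],[46,1],[46,6],[48,6],[49,2],[49,6]]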